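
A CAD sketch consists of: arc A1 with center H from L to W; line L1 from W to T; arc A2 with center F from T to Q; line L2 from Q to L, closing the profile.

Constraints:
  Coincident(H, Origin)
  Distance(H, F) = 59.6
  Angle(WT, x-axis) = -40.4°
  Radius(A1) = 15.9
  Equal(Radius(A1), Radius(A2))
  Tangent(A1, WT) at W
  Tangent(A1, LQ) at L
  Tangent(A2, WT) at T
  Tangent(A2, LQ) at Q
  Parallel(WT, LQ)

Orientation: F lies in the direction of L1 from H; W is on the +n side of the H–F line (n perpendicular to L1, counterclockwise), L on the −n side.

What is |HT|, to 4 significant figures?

61.68

The slot axis is L1's direction at -40.4°, so u = (cos -40.4°, sin -40.4°) = (0.7615, -0.6481) and n = (−sin -40.4°, cos -40.4°) = (0.6481, 0.7615). H is at the origin and F lies 59.6 along u from H, so F = 59.6·u = (45.39, -38.63). Tangency of A1 to both parallel lines with radius 15.9 puts W and L at H ± 15.9·n: W = (10.31, 12.11), L = (-10.31, -12.11). Equal radii place T and Q the same way about F: T = F + 15.9·n = (55.69, -26.52), Q = F − 15.9·n = (35.08, -50.74). Then |HT| = |T − H| = 61.68.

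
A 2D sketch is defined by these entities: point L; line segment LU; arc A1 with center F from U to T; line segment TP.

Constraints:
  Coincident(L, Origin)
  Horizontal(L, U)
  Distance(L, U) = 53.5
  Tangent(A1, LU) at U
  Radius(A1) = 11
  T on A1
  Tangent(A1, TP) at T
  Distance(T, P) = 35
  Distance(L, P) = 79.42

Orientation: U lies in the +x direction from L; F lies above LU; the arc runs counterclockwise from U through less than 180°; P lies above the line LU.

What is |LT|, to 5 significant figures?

65.414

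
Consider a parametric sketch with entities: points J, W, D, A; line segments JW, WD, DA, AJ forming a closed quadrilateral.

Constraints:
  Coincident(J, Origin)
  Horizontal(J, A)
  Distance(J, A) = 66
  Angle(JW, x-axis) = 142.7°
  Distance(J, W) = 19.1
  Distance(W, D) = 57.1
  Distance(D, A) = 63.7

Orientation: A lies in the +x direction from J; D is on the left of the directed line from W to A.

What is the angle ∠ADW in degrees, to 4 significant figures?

85.33°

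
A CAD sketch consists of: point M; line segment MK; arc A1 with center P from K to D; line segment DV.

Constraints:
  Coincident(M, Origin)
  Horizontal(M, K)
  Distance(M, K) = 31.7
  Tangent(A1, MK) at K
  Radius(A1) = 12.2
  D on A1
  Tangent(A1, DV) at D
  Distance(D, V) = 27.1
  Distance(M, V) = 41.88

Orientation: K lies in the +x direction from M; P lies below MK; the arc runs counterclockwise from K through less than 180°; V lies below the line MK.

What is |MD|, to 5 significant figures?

22.508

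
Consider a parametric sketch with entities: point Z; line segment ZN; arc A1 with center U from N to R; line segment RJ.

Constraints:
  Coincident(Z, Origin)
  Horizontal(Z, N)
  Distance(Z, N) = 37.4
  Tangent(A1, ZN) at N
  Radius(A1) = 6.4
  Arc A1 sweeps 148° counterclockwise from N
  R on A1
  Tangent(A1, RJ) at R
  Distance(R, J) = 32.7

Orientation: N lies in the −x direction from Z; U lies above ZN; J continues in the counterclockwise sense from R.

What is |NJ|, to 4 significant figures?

37.98

Z is at the origin; Z and N share the same y with |ZN| = 37.4 and N on the −x side, so N = (-37.40, 0.000). Since A1 is tangent to ZN there, UN ⟂ ZN, so U = N + (0, 6.4) = (-37.40, 6.400). On A1, N sits at bearing -90° from U; a 148° counterclockwise sweep puts R at bearing 58°, so R = U + 6.4·(cos 58°, sin 58°) = (-34.01, 11.83). Tangency of A1 to RJ means the radius UR is perpendicular to RJ, so RJ runs along (−sin 58°, cos 58°); with |RJ| = 32.7, J = (-61.74, 29.16). Then |NJ| = |J − N| = 37.98.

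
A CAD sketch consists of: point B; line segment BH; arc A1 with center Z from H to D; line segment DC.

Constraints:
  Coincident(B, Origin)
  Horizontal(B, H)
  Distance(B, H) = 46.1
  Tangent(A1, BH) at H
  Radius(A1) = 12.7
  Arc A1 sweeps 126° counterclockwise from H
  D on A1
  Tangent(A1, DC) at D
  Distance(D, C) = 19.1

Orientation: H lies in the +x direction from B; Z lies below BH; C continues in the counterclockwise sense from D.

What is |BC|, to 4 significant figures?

59.01

B is at the origin; BH is horizontal with |BH| = 46.1 and H on the +x side, so H = (46.10, 0.000). A1 meets BH tangentially, so ZH is at right angles to BH, so Z = H + (0, -12.7) = (46.10, -12.70). On A1, H sits at bearing 90° from Z; a 126° counterclockwise sweep puts D at bearing 216°, so D = Z + 12.7·(cos 216°, sin 216°) = (35.83, -20.16). The tangent condition forces ZD to be normal to DC, so DC runs along (−sin 216°, cos 216°); with |DC| = 19.1, C = (47.05, -35.62). Then |BC| = |C − B| = 59.01.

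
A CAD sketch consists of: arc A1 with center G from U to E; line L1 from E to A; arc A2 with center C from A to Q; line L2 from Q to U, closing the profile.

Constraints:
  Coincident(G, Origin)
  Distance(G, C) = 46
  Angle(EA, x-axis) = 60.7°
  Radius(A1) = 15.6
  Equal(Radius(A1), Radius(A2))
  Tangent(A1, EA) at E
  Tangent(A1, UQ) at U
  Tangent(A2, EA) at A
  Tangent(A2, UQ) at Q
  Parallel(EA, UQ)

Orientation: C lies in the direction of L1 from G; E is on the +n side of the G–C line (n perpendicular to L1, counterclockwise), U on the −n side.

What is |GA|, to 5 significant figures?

48.573

Tangency of A1 to both parallel lines with radius 15.6 puts E and U at G ± 15.6·n: E = (-13.604, 7.6344), U = (13.604, -7.6344). Equal radii place A and Q the same way about C: A = C + 15.6·n = (8.9073, 47.750), Q = C − 15.6·n = (36.116, 32.481). Then |GA| = |A − G| = 48.573.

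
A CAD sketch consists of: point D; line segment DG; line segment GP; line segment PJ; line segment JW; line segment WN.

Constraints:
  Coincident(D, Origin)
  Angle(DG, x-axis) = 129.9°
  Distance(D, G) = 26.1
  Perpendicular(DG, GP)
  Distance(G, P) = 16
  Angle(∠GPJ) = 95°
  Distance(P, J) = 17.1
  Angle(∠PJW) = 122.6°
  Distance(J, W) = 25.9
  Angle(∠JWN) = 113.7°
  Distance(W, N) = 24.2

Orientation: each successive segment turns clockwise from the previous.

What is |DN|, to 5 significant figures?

24.744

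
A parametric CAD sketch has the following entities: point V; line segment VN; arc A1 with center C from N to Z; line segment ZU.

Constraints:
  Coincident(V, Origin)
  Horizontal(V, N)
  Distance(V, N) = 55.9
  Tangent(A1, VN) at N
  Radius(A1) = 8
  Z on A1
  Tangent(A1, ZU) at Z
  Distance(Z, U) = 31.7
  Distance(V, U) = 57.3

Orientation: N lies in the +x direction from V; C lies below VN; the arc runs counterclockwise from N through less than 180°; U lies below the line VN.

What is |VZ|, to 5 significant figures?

48.471

Checks: |CZ| = 8.000 ✓; ∠(CZ, ZU) = 90.00° ✓; |ZU| = 31.70 ✓; |VU| = 57.30 ✓.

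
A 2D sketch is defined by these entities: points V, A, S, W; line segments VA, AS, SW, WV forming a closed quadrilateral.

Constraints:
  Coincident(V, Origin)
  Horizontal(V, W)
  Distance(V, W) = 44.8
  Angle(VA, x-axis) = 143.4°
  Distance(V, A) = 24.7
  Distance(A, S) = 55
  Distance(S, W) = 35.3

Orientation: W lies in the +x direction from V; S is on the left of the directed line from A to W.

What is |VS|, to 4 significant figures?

45.96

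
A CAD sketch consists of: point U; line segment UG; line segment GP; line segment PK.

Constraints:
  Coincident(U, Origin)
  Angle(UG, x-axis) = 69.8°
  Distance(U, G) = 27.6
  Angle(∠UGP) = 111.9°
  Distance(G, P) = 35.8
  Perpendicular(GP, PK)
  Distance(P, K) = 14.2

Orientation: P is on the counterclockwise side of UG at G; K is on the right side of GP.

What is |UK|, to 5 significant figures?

60.905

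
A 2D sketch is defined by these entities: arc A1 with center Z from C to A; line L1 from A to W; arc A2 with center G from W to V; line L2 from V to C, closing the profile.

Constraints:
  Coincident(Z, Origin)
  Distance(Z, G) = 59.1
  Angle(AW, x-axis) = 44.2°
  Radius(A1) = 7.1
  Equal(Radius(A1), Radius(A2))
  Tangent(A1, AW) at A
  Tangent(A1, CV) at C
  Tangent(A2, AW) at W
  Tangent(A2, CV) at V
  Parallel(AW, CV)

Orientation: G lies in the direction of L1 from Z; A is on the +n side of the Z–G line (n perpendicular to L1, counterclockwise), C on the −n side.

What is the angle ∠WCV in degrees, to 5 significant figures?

13.510°

The slot axis is L1's direction at 44.2°, so u = (cos 44.2°, sin 44.2°) = (0.71691, 0.69717) and n = (−sin 44.2°, cos 44.2°) = (-0.69717, 0.71691). Z is at the origin and G lies 59.1 along u from Z, so G = 59.1·u = (42.369, 41.202). Tangency of A1 to both parallel lines with radius 7.1 puts A and C at Z ± 7.1·n: A = (-4.9499, 5.0901), C = (4.9499, -5.0901). Equal radii place W and V the same way about G: W = G + 7.1·n = (37.420, 46.293), V = G − 7.1·n = (47.319, 36.112). Then cos ∠WCV = CW·CV / (|CW||CV|), giving 13.510°.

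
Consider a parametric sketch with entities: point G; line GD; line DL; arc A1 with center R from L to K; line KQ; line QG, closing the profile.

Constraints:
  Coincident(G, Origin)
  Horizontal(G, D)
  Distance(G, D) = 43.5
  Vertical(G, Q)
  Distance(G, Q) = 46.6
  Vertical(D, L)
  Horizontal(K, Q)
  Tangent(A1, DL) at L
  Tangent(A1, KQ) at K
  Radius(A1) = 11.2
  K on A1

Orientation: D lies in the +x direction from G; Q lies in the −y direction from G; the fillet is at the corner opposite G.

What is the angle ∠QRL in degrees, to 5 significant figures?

160.88°

G is at the origin; GD is horizontal with |GD| = 43.5 and D on the +x side, so D = (43.500, 0.0000). GQ is vertical with |GQ| = 46.6 and Q on the −y side, so Q = (0.0000, -46.600). The virtual corner opposite G is at (43.500, -46.600). Tangency of A1 to DL means the radius RL is perpendicular to DL and A1 meets KQ tangentially, so RK is at right angles to KQ, with radius 11.2, so the center R sits 11.2 in from both sides at R = (32.300, -35.400). That places the tangent points at L = (43.500, -35.400) on DL and K = (32.300, -46.600) on KQ. Then cos ∠QRL = RQ·RL / (|RQ||RL|), giving 160.88°.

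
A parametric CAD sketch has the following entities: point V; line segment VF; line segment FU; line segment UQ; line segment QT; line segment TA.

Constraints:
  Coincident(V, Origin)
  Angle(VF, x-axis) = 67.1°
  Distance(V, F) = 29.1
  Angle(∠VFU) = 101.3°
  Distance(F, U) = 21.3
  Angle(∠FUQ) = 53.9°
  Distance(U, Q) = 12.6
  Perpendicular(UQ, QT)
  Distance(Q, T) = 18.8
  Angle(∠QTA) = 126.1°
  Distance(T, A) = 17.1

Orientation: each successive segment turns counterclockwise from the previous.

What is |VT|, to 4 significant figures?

29.76

V is at the origin; VF runs at 67.1° with length 29.1, so F = (11.32, 26.81). ∠VFU = 101.3° gives FU at 145.8° from the x-axis; with |FU| = 21.3, U = (-6.293, 38.78). ∠FUQ = 53.9° gives UQ at -88.10° from the x-axis; with |UQ| = 12.6, Q = (-5.876, 26.19). UQ is perpendicular to QT, so QT runs at 1.900°; with |QT| = 18.8, T = (12.91, 26.81). Then |VT| = |T − V| = 29.76.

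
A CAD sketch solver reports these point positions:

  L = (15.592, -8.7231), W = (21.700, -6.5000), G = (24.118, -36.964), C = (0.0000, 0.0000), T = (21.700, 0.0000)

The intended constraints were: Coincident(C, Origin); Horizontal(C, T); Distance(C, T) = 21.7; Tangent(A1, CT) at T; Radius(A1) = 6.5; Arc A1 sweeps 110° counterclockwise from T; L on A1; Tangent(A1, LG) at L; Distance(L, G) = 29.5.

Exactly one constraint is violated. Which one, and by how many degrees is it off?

Tangent(A1, LG) at L — off by 3.20°.

C = (0.00, 0.00) ✓; C.y = 0.00, T.y = 0.00 ✓; |CT| = 21.70 ✓; ∠(WT, TC) = 90.00° ✓; |WT| = 6.500 ✓; bearing(W→L) − bearing(W→T) = 110.0° ✓; |WL| = 6.500 ✓; ∠(WL, LG) = 93.20° ✗; |LG| = 29.50 ✓.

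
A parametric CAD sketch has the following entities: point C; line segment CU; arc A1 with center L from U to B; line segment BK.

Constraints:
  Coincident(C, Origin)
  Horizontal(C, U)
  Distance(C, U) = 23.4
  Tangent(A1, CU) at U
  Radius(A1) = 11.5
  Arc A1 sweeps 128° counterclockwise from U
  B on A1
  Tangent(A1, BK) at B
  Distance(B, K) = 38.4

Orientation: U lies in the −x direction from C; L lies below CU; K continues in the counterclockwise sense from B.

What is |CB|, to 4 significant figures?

37.40

The tangent condition forces LU to be normal to CU, so L = U + (0, -11.5) = (-23.40, -11.50). On A1, U sits at bearing 90° from L; a 128° counterclockwise sweep puts B at bearing 218°, so B = L + 11.5·(cos 218°, sin 218°) = (-32.46, -18.58). Then |CB| = |B − C| = 37.40.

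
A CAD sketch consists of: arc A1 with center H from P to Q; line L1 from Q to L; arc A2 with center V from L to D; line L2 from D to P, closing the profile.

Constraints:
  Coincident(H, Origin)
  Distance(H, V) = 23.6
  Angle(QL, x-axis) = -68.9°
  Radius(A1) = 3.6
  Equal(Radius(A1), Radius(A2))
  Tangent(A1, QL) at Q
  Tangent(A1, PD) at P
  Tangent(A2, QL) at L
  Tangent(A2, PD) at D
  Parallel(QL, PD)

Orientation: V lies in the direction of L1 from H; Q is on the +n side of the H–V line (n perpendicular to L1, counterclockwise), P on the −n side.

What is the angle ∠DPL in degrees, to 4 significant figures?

16.97°

The slot axis is L1's direction at -68.9°, so u = (cos -68.9°, sin -68.9°) = (0.3600, -0.9330) and n = (−sin -68.9°, cos -68.9°) = (0.9330, 0.3600). H is at the origin and V lies 23.6 along u from H, so V = 23.6·u = (8.496, -22.02). Tangency of A1 to both parallel lines with radius 3.6 puts Q and P at H ± 3.6·n: Q = (3.359, 1.296), P = (-3.359, -1.296). Equal radii place L and D the same way about V: L = V + 3.6·n = (11.85, -20.72), D = V − 3.6·n = (5.137, -23.31). Then cos ∠DPL = PD·PL / (|PD||PL|), giving 16.97°.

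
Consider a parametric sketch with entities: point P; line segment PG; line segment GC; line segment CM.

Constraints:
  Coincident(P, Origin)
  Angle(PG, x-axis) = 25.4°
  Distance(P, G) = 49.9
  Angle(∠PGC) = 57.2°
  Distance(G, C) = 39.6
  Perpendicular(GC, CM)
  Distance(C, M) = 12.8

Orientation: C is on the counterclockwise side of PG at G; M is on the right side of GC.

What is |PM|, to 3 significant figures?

56.2

∠PGC = 57.2°, so GC runs at 25.4° + (180° − 57.2°) = 148° from the x-axis; with |GC| = 39.6, C = G + 39.6·(cos 148°, sin 148°) = (11.4, 42.3). The perpendicularity gives CM at right angles to GC; with |CM| = 12.8 on the right of GC, M = C + 12.8·(0.527, 0.850) = (18.2, 53.1). Then |PM| = |M − P| = 56.2.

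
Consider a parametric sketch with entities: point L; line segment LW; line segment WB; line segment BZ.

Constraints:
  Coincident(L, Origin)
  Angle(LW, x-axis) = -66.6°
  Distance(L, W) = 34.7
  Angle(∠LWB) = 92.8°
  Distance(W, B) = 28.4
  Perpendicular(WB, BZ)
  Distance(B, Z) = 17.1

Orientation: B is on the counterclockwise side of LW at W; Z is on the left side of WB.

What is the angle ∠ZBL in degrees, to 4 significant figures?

40.97°

∠LWB = 92.8°, so WB runs at -66.6° + (180° − 92.8°) = 20.60° from the x-axis; with |WB| = 28.4, B = W + 28.4·(cos 20.60°, sin 20.60°) = (40.37, -21.85). WB is perpendicular to BZ; with |BZ| = 17.1 on the left of WB, Z = B + 17.1·(-0.3518, 0.9361) = (34.35, -5.847). Then cos ∠ZBL = BZ·BL / (|BZ||BL|), giving 40.97°.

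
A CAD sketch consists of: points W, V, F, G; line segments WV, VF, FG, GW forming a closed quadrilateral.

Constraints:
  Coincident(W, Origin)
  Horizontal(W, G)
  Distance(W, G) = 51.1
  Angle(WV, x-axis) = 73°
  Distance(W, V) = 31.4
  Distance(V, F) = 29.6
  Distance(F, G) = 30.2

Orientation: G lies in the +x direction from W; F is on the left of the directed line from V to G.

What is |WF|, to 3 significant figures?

47.5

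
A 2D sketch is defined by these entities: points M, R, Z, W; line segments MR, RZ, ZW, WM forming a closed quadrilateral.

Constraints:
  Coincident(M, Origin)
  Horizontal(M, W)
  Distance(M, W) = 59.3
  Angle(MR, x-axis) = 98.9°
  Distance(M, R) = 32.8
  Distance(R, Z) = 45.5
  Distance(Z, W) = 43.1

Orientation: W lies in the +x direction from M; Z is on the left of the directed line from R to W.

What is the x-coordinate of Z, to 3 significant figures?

40.0

Checks: |RZ| = 45.50 ✓; |ZW| = 43.10 ✓.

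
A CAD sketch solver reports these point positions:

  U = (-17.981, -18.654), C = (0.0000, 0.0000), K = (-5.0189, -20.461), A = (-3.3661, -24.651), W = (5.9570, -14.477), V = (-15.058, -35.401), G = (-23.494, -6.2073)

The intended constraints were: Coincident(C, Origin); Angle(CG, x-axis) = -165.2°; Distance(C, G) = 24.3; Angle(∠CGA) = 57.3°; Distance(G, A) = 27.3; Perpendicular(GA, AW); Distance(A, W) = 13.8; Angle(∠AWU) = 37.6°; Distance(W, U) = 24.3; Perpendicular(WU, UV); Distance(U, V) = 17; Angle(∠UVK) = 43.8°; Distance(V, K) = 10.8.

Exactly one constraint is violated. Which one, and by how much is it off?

Distance(V, K) = 10.8 — off by 7.20.

C = (0.00, 0.00) ✓; CG at -165.2° ✓; |CG| = 24.30 ✓; ∠CGA = 57.30° ✓; |GA| = 27.30 ✓; ∠(GA, AW) = 90.00° ✓; |AW| = 13.80 ✓; ∠AWU = 37.60° ✓; |WU| = 24.30 ✓; ∠(WU, UV) = 90.00° ✓; |UV| = 17.00 ✓; ∠UVK = 43.80° ✓; |VK| = 18.00 ✗.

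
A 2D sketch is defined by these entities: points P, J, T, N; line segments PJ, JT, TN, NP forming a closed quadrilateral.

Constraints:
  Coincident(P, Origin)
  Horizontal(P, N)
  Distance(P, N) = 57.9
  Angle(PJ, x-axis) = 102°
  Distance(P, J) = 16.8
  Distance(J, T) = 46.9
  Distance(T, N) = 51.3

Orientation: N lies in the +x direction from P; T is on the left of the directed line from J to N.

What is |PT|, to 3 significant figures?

56.3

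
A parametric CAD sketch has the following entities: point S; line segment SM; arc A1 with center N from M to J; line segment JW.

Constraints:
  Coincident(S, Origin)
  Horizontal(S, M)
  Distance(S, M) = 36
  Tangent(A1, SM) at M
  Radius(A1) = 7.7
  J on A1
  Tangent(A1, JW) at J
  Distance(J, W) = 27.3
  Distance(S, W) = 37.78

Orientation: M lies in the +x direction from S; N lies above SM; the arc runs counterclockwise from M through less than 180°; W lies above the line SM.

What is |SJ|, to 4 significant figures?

43.26

S is at the origin; S and M share the same y with |SM| = 36.0 and M on the +x side, so M = (36.00, 0.000). The tangent condition forces NM to be normal to SM, so N = M + (0, 7.7) = (36.00, 7.700). Since NJ ⟂ JW (tangency), |NW| = √(7.7² + 27.3²) = 28.37 regardless of where J sits on A1. So W lies on both circle(S, 37.78) and circle(N, 28.37); the above-SM intersection is W = (20.72, 31.59). J is the foot of the tangent from W: J = (41.12, 13.45).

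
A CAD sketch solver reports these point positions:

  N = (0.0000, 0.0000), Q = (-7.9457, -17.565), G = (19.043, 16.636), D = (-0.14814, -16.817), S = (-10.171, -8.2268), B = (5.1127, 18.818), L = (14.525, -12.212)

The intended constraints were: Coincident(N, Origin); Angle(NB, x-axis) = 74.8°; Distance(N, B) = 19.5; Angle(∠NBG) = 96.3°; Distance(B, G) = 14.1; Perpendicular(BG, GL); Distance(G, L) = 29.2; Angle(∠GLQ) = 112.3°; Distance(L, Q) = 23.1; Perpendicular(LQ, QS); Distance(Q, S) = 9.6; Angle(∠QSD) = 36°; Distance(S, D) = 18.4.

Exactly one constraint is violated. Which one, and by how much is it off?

Distance(S, D) = 18.4 — off by 5.20.

N = (0.00, 0.00) ✓; NB at 74.80° ✓; |NB| = 19.50 ✓; ∠NBG = 96.30° ✓; |BG| = 14.10 ✓; ∠(BG, GL) = 90.00° ✓; |GL| = 29.20 ✓; ∠GLQ = 112.3° ✓; |LQ| = 23.10 ✓; ∠(LQ, QS) = 90.00° ✓; |QS| = 9.600 ✓; ∠QSD = 36.00° ✓; |SD| = 13.20 ✗.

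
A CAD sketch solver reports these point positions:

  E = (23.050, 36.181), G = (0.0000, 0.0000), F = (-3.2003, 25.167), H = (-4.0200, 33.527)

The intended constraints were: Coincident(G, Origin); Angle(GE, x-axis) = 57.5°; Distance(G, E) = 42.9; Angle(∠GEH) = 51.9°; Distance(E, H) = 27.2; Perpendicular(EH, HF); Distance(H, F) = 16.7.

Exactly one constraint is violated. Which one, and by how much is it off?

Distance(H, F) = 16.7 — off by 8.30.

G = (0.00, 0.00) ✓; GE at 57.50° ✓; |GE| = 42.90 ✓; ∠GEH = 51.90° ✓; |EH| = 27.20 ✓; ∠(EH, HF) = 90.00° ✓; |HF| = 8.400 ✗.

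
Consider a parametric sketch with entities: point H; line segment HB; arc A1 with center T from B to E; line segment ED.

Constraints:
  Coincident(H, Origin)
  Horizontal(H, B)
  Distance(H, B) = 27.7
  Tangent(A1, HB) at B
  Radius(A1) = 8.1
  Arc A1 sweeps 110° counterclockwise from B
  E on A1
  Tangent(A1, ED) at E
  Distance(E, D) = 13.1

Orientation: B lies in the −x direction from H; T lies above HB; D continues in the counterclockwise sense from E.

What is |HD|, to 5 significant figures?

33.778

H is at the origin; H and B share the same y with |HB| = 27.7 and B on the −x side, so B = (-27.700, 0.0000). Tangency of A1 to HB means the radius TB is perpendicular to HB, so T = B + (0, 8.1) = (-27.700, 8.1000). On A1, B sits at bearing -90° from T; a 110° counterclockwise sweep puts E at bearing 20°, so E = T + 8.1·(cos 20°, sin 20°) = (-20.088, 10.870). A1 meets ED tangentially, so TE is at right angles to ED, so ED runs along (−sin 20°, cos 20°); with |ED| = 13.1, D = (-24.569, 23.180). Then |HD| = |D − H| = 33.778.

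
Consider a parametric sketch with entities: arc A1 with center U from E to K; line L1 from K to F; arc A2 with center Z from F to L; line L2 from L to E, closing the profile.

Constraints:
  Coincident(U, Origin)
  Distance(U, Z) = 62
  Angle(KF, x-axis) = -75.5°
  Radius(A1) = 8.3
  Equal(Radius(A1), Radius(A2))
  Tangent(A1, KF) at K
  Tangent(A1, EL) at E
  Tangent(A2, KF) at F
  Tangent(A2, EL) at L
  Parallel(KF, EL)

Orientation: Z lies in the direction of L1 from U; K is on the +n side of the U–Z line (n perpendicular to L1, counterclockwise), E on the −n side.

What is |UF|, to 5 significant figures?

62.553

Tangency of A1 to both parallel lines with radius 8.3 puts K and E at U ± 8.3·n: K = (8.0356, 2.0782), E = (-8.0356, -2.0782). Equal radii place F and L the same way about Z: F = Z + 8.3·n = (23.559, -57.947), L = Z − 8.3·n = (7.4879, -62.103). Then |UF| = |F − U| = 62.553.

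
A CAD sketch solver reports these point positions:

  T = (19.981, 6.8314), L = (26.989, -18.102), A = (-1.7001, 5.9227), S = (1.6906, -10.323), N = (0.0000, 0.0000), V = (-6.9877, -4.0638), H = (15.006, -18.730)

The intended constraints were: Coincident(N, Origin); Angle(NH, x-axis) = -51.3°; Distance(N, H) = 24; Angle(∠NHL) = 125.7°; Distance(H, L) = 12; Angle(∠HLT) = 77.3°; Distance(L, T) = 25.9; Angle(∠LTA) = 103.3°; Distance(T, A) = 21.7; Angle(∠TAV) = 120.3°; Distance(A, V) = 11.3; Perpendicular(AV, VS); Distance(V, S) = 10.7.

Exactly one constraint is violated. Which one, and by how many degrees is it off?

Perpendicular(AV, VS) — off by 7.90°.

N = (0.00, 0.00) ✓; NH at -51.30° ✓; |NH| = 24.00 ✓; ∠NHL = 125.7° ✓; |HL| = 12.00 ✓; ∠HLT = 77.30° ✓; |LT| = 25.90 ✓; ∠LTA = 103.3° ✓; |TA| = 21.70 ✓; ∠TAV = 120.3° ✓; |AV| = 11.30 ✓; ∠(AV, VS) = 82.10° ✗; |VS| = 10.70 ✓.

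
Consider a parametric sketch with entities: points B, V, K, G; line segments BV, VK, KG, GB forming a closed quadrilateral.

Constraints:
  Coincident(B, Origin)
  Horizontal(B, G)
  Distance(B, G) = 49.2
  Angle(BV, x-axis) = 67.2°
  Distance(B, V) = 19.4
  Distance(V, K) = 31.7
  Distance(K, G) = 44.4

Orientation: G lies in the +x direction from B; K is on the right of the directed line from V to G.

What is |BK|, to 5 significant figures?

15.486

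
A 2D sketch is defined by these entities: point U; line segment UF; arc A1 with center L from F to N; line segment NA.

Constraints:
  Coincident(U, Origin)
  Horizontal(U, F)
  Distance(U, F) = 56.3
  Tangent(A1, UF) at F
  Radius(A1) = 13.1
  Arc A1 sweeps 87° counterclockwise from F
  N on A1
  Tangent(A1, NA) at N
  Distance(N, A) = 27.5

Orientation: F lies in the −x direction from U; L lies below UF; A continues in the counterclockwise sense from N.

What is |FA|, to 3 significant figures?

42.4

On A1, F sits at bearing 90° from L; an 87° counterclockwise sweep puts N at bearing 177°, so N = L + 13.1·(cos 177°, sin 177°) = (-69.4, -12.4). A1 meets NA tangentially, so LN is at right angles to NA, so NA runs along (−sin 177°, cos 177°); with |NA| = 27.5, A = (-70.8, -39.9). Then |FA| = |A − F| = 42.4.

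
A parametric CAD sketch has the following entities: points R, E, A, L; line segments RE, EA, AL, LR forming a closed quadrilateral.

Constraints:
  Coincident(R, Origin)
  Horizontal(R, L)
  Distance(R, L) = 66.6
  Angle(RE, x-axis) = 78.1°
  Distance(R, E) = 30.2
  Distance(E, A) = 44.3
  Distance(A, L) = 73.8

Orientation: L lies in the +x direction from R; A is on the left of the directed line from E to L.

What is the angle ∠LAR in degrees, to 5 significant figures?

53.993°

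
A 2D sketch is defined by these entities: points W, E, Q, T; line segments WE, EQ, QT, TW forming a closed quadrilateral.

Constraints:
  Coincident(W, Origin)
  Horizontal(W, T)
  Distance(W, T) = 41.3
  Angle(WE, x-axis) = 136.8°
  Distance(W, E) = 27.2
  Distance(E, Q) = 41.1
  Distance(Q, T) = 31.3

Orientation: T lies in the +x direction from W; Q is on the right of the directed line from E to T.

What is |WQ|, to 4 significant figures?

13.95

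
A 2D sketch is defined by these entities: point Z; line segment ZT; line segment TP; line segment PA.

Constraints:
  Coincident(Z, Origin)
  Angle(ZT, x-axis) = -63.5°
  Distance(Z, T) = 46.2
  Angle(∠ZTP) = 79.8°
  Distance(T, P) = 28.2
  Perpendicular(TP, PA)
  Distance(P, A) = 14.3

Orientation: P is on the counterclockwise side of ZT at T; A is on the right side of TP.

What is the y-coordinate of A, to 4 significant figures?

-35.96

Z is at the origin; ZT runs at -63.5° with length 46.2, so T = 46.2·(cos -63.5°, sin -63.5°) = (20.61, -41.35). ∠ZTP = 79.8°, so TP runs at -63.5° + (180° − 79.8°) = 36.70° from the x-axis; with |TP| = 28.2, P = T + 28.2·(cos 36.70°, sin 36.70°) = (43.22, -24.49). TP is perpendicular to PA; with |PA| = 14.3 on the right of TP, A = P + 14.3·(0.5976, -0.8018) = (51.77, -35.96). So A.y = -35.96.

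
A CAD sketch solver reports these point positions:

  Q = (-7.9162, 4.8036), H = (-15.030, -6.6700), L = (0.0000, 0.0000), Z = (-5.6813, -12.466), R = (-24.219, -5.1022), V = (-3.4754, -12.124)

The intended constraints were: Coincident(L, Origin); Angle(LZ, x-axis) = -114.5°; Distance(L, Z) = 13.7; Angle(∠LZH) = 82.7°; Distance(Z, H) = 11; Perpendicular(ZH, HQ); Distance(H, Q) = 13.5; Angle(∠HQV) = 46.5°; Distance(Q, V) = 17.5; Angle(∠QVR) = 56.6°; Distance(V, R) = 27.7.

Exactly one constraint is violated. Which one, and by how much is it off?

Distance(V, R) = 27.7 — off by 5.80.

L = (0.00, 0.00) ✓; LZ at -114.5° ✓; |LZ| = 13.70 ✓; ∠LZH = 82.70° ✓; |ZH| = 11.00 ✓; ∠(ZH, HQ) = 90.00° ✓; |HQ| = 13.50 ✓; ∠HQV = 46.50° ✓; |QV| = 17.50 ✓; ∠QVR = 56.60° ✓; |VR| = 21.90 ✗.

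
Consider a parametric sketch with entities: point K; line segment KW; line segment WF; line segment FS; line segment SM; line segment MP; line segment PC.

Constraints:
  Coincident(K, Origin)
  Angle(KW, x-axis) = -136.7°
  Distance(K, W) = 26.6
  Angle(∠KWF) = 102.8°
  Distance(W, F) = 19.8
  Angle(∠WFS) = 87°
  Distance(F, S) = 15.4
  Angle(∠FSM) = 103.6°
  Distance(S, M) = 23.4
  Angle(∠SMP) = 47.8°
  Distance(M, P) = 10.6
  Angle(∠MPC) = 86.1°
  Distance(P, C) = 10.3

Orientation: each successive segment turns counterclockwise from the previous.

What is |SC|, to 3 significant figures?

9.15

∠SMP = 47.8° gives MP at -118° from the x-axis; with |MP| = 10.6, P = (-9.39, -14.2). ∠MPC = 86.1° gives PC at -24.0° from the x-axis; with |PC| = 10.3, C = (0.0169, -18.4). Then |SC| = |C − S| = 9.15.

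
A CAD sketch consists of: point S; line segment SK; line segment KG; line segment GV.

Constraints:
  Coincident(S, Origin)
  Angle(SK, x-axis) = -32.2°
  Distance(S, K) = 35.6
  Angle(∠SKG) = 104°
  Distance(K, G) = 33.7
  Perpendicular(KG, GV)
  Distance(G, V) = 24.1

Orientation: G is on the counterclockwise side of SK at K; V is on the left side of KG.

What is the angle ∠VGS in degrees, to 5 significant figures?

50.773°

∠SKG = 104.0°, so KG runs at -32.2° + (180° − 104.0°) = 43.800° from the x-axis; with |KG| = 33.7, G = K + 33.7·(cos 43.800°, sin 43.800°) = (54.448, 4.3548). The perpendicularity gives GV at right angles to KG; with |GV| = 24.1 on the left of KG, V = G + 24.1·(-0.69214, 0.72176) = (37.767, 21.749). Then cos ∠VGS = GV·GS / (|GV||GS|), giving 50.773°.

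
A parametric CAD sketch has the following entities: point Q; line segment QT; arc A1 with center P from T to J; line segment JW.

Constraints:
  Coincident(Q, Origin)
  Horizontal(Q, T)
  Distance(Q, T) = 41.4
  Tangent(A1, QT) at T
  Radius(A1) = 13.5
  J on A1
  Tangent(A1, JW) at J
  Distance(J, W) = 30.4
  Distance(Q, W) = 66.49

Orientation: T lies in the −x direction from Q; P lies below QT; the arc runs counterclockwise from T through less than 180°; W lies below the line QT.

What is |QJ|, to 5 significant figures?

57.000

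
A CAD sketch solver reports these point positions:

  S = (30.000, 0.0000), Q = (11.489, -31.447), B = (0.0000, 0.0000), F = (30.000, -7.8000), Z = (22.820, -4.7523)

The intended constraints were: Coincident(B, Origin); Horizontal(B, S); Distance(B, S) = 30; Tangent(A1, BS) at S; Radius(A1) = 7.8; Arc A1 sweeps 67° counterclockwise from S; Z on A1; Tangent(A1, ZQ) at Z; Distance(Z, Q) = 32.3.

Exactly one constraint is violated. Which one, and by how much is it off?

Distance(Z, Q) = 32.3 — off by 3.30.

B = (0.00, 0.00) ✓; B.y = 0.00, S.y = 0.00 ✓; |BS| = 30.00 ✓; ∠(FS, SB) = 90.00° ✓; |FS| = 7.800 ✓; bearing(F→Z) − bearing(F→S) = 67.00° ✓; |FZ| = 7.800 ✓; ∠(FZ, ZQ) = 90.00° ✓; |ZQ| = 29.00 ✗.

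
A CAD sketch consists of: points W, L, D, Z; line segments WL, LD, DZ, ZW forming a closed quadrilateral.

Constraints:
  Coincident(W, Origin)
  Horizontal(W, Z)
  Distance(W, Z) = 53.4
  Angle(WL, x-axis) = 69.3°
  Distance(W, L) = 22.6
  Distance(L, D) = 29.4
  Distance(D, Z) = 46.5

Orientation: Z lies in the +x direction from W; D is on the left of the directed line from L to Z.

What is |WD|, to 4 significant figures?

50.42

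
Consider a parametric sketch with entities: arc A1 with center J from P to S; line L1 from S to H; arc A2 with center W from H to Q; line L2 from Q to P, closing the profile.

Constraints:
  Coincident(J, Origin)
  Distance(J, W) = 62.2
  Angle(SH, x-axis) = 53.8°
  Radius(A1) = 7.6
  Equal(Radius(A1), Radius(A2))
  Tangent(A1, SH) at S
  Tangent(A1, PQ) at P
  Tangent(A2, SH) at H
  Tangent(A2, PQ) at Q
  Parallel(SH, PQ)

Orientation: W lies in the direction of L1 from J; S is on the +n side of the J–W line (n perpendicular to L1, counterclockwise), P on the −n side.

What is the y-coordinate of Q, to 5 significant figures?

45.704

The slot axis is L1's direction at 53.8°, so u = (cos 53.8°, sin 53.8°) = (0.59061, 0.80696) and n = (−sin 53.8°, cos 53.8°) = (-0.80696, 0.59061). J is at the origin and W lies 62.2 along u from J, so W = 62.2·u = (36.736, 50.193). Tangency of A1 to both parallel lines with radius 7.6 puts S and P at J ± 7.6·n: S = (-6.1329, 4.4886), P = (6.1329, -4.4886). Equal radii place H and Q the same way about W: H = W + 7.6·n = (30.603, 54.682), Q = W − 7.6·n = (42.869, 45.704). So Q.y = 45.704.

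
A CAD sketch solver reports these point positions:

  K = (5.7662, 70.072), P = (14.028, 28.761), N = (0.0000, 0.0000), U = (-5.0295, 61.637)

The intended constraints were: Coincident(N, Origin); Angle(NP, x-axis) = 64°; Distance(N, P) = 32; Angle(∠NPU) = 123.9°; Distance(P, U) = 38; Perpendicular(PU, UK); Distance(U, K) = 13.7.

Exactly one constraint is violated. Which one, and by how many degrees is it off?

Perpendicular(PU, UK) — off by 7.90°.

N = (0.00, 0.00) ✓; NP at 64.00° ✓; |NP| = 32.00 ✓; ∠NPU = 123.9° ✓; |PU| = 38.00 ✓; ∠(PU, UK) = 82.10° ✗; |UK| = 13.70 ✓.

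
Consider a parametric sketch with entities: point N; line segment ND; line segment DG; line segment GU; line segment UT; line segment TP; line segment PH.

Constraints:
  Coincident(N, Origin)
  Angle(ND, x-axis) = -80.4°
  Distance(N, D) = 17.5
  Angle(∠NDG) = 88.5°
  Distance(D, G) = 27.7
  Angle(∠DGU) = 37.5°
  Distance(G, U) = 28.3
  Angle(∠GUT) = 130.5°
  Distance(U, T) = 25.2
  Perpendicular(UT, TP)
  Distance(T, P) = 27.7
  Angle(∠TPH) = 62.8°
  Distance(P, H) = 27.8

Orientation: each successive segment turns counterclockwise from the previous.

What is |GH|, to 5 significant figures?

19.951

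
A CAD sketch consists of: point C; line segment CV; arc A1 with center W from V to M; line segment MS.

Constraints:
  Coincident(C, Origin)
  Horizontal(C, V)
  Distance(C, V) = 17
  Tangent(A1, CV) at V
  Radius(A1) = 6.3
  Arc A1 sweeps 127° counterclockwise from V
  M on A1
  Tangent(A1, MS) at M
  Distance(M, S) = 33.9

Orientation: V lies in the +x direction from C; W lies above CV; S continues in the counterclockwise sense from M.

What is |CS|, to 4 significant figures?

37.20

C is at the origin; C and V share the same y with |CV| = 17.0 and V on the +x side, so V = (17.00, 0.000). Tangency of A1 to CV means the radius WV is perpendicular to CV, so W = V + (0, 6.3) = (17.00, 6.300). On A1, V sits at bearing -90° from W; a 127° counterclockwise sweep puts M at bearing 37°, so M = W + 6.3·(cos 37°, sin 37°) = (22.03, 10.09). The tangent condition forces WM to be normal to MS, so MS runs along (−sin 37°, cos 37°); with |MS| = 33.9, S = (1.630, 37.17). Then |CS| = |S − C| = 37.20.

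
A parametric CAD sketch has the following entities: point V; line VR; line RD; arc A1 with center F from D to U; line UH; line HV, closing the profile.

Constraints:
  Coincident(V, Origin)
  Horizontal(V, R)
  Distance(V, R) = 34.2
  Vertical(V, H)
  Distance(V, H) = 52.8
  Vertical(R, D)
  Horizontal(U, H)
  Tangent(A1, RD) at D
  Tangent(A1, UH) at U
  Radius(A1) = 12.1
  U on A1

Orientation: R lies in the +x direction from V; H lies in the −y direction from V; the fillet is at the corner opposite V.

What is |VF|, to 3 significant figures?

46.3

V is at the origin; V and R share the same y with |VR| = 34.2 and R on the +x side, so R = (34.2, 0.00). V and H share the same x with |VH| = 52.8 and H on the −y side, so H = (0.00, -52.8). The virtual corner opposite V is at (34.2, -52.8). Since A1 is tangent to RD there, FD ⟂ RD and tangency of A1 to UH means the radius FU is perpendicular to UH, with radius 12.1, so the center F sits 12.1 in from both sides at F = (22.1, -40.7). Then |VF| = |F − V| = 46.3.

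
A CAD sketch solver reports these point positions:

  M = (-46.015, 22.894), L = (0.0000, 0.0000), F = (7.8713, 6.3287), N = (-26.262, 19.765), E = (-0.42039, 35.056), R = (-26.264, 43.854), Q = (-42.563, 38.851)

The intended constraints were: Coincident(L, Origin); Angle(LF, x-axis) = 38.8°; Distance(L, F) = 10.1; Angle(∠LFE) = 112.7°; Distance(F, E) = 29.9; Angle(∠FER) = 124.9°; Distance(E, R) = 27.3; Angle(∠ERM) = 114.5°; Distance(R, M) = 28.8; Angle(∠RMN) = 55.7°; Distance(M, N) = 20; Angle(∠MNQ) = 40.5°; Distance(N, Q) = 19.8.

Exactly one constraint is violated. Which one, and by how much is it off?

Distance(N, Q) = 19.8 — off by 5.30.

L = (0.00, 0.00) ✓; LF at 38.80° ✓; |LF| = 10.10 ✓; ∠LFE = 112.7° ✓; |FE| = 29.90 ✓; ∠FER = 124.9° ✓; |ER| = 27.30 ✓; ∠ERM = 114.5° ✓; |RM| = 28.80 ✓; ∠RMN = 55.70° ✓; |MN| = 20.00 ✓; ∠MNQ = 40.50° ✓; |NQ| = 25.10 ✗.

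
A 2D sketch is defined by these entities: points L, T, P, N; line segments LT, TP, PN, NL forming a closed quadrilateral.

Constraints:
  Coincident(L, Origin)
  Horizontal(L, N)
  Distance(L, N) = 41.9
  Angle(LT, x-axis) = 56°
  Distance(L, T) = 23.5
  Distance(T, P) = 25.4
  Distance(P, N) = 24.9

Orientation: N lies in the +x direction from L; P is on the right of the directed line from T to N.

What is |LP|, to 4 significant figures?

18.46

Checks: |TP| = 25.40 ✓; |PN| = 24.90 ✓.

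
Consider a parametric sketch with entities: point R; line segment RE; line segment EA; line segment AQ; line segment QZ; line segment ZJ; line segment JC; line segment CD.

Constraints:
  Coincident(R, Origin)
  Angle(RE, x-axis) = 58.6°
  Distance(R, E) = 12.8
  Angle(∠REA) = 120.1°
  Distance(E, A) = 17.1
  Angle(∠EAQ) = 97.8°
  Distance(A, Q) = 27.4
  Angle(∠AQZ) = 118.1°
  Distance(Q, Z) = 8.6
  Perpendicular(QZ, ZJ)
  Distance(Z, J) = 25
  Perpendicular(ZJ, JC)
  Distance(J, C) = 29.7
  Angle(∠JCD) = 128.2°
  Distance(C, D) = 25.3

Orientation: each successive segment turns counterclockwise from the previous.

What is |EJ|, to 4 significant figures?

11.97

R is at the origin; RE runs at 58.6° with length 12.8, so E = (6.669, 10.93). ∠REA = 120.1° gives EA at 118.5° from the x-axis; with |EA| = 17.1, A = (-1.490, 25.95). ∠EAQ = 97.8° gives AQ at -159.3° from the x-axis; with |AQ| = 27.4, Q = (-27.12, 16.27). ∠AQZ = 118.1° gives QZ at -97.40° from the x-axis; with |QZ| = 8.6, Z = (-28.23, 7.740). QZ ⟂ ZJ, so ZJ runs at -7.400°; with |ZJ| = 25.0, J = (-3.438, 4.520). Then |EJ| = |J − E| = 11.97.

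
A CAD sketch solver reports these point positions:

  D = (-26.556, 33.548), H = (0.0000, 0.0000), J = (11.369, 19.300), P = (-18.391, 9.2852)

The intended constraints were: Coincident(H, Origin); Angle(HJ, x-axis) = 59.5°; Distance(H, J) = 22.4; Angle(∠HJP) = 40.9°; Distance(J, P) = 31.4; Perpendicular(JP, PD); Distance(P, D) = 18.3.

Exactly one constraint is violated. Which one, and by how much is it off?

Distance(P, D) = 18.3 — off by 7.30.

H = (0.00, 0.00) ✓; HJ at 59.50° ✓; |HJ| = 22.40 ✓; ∠HJP = 40.90° ✓; |JP| = 31.40 ✓; ∠(JP, PD) = 90.00° ✓; |PD| = 25.60 ✗.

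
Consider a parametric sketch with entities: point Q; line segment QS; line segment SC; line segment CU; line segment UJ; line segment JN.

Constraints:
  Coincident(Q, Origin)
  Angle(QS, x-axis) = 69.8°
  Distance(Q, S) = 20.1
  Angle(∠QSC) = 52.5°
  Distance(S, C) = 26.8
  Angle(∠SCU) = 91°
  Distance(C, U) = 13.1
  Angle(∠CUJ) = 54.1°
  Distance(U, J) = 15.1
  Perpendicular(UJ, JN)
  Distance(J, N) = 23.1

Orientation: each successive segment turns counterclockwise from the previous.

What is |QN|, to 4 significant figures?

34.21

Q is at the origin; QS runs at 69.8° with length 20.1, so S = (6.940, 18.86). ∠QSC = 52.5° gives SC at -162.7° from the x-axis; with |SC| = 26.8, C = (-18.65, 10.89). ∠SCU = 91.0° gives CU at -73.70° from the x-axis; with |CU| = 13.1, U = (-14.97, -1.679). ∠CUJ = 54.1° gives UJ at 52.20° from the x-axis; with |UJ| = 15.1, J = (-5.715, 10.25). The perpendicularity gives JN at right angles to UJ, so JN runs at 142.2°; with |JN| = 23.1, N = (-23.97, 24.41). Then |QN| = |N − Q| = 34.21.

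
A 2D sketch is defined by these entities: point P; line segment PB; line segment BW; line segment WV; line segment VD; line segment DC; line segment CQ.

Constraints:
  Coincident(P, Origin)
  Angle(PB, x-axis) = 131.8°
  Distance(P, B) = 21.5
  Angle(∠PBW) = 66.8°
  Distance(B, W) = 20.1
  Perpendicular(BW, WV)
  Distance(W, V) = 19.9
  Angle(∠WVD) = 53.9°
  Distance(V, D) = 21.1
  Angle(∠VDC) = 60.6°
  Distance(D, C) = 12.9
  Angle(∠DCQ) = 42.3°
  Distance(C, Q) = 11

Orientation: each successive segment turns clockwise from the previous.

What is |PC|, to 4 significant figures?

18.74

P is at the origin; PB runs at 131.8° with length 21.5, so B = (-14.33, 16.03). ∠PBW = 66.8° gives BW at 18.60° from the x-axis; with |BW| = 20.1, W = (4.720, 22.44). The perpendicularity gives WV at right angles to BW, so WV runs at -71.40°; with |WV| = 19.9, V = (11.07, 3.578). ∠WVD = 53.9° gives VD at 162.5° from the x-axis; with |VD| = 21.1, D = (-9.056, 9.923). ∠VDC = 60.6° gives DC at 43.10° from the x-axis; with |DC| = 12.9, C = (0.3627, 18.74). Then |PC| = |C − P| = 18.74.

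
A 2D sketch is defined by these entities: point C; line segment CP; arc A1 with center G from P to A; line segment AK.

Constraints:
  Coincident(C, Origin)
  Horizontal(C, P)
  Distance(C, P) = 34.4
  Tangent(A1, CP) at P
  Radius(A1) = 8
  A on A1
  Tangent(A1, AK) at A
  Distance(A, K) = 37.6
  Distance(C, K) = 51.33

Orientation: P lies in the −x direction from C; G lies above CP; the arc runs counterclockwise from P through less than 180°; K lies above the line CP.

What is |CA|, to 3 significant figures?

27.5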